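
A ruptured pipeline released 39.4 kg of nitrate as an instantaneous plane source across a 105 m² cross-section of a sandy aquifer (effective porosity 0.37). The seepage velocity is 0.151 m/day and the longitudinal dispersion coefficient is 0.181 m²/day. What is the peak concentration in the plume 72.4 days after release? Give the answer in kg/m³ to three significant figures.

The peak of an instantaneous 1D plume sits at x = vt; there the Gaussian factor is 1 and C_max = M/(n_e·A·√(4πDt)), where n_e·A is the pore area the mass is dissolved in.
√(4πDt) = √(4π × 0.181 × 72.4) = 12.83 m, so C_max = 39.4/(0.37 × 105 × 12.83) = 0.0790 kg/m³.

0.0790 kg/m³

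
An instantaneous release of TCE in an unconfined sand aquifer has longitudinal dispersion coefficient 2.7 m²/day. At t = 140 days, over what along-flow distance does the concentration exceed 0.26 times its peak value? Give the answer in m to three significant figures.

90.3 m

The plume is Gaussian with σ = √(2Dt) = √(2 × 2.7 × 140) = 27.50 m.
C/C_peak = exp(−Δx²/(2σ²)) = 0.26 ⇒ Δx = σ·√(−2 ln 0.26) = 27.50 × 1.641 = 45.13 m.
Width = 2Δx = 90.3 m.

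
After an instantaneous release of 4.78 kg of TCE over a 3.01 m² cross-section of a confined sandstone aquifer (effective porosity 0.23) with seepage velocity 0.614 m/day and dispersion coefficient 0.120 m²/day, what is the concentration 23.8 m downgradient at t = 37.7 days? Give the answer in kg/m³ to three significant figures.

0.894 kg/m³

For an instantaneous plane source, C(x,t) = M/(n_e·A·√(4πDt)) · exp(−(x−vt)²/(4Dt)), with n_e·A the pore (flow) area.
Plume center vt = 0.614 × 37.7 = 23.1478 m, so the well at 23.8 m is 0.6522 m downgradient of the peak.
√(4πDt) = 7.540 m, giving peak height M/(n_e·A·√(4πDt)) = 4.78/(0.23 × 3.01 × 7.540) = 0.9157 kg/m³.
(x−vt)²/(4Dt) = (0.6522)²/(4 × 0.120 × 37.7) = 0.02351; exp(−0.02351) = 0.9768.
C = 0.9157 × 0.9768 = 0.894 kg/m³.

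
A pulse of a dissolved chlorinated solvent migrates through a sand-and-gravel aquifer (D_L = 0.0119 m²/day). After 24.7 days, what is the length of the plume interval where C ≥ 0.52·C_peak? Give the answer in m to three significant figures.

1.75 m

The plume is Gaussian with σ = √(2Dt) = √(2 × 0.0119 × 24.7) = 0.7667 m.
C/C_peak = exp(−Δx²/(2σ²)) = 0.52 ⇒ Δx = σ·√(−2 ln 0.52) = 0.7667 × 1.144 = 0.8771 m.
Width = 2Δx = 1.75 m.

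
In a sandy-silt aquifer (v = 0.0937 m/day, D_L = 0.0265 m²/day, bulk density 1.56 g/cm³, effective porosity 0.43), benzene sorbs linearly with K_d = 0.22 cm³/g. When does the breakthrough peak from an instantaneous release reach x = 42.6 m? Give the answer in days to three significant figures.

Retardation factor R = 1 + ρ_b·K_d/n = 1 + 1.56 × 0.22/0.43 = 1.798.
Sorption retards both mechanisms: v_R = v/R = 0.05211 m/day, D_R = D/R = 0.01474 m²/day.
Peak time from v_R²t² + 2D_R t − x² = 0: t = (√(D_R² + v_R²x²) − D_R)/v_R².
√(D_R² + v_R²x²) = √(0.01474² + 0.05211² × 42.6²) = 2.220; v_R² = 0.002715.
t = (2.220 − 0.01474)/0.002715 = 812 days.

812 days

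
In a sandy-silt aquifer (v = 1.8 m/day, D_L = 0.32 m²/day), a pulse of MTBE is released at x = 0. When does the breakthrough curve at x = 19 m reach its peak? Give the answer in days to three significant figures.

For the 1D instantaneous-source solution, setting ∂C/∂t = 0 at fixed x gives v²t² + 2Dt − x² = 0, so t = (√(D² + v²x²) − D)/v².
√(D² + v²x²) = √(0.32² + 1.8² × 19²) = 34.20; v² = 3.24.
t = (34.20 − 0.32)/3.24 = 10.5 days (vs. the pure-advection estimate x/v = 10.6 d).

10.5 days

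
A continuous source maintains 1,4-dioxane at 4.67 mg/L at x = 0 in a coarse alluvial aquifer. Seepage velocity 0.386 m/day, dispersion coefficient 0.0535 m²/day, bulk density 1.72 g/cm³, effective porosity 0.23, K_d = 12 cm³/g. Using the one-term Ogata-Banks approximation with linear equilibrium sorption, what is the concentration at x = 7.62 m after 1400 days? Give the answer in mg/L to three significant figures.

0.456 mg/L

Retardation factor R = 1 + ρ_b·K_d/n = 1 + 1.72 × 12/0.23 = 90.74.
Sorption retards both mechanisms: v_R = v/R = 0.004254 m/day, D_R = D/R = 0.0005896 m²/day.
v_R·t = 0.004254 × 1400 = 5.9556 m; 2√(D_R t) = 1.817 m; argument = (7.62 − 5.9556)/1.817 = 0.9160.
C = C₀ × ½·erfc(0.9160) = 4.67 × 0.09759 = 0.456 mg/L.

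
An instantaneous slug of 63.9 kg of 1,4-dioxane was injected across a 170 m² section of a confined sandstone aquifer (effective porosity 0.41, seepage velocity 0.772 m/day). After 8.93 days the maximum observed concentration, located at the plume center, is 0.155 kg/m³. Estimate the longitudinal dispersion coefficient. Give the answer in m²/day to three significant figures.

At the plume center C_max = M/(n_e·A·√(4πDt)), so D = M²/(4πt·(n_e·A·C_max)²).
n_e·A·C_max = 0.41 × 170 × 0.155 = 10.80 kg/m.
D = 63.9²/(4π × 8.93 × 10.80²) = 0.312 m²/day.

0.312 m²/day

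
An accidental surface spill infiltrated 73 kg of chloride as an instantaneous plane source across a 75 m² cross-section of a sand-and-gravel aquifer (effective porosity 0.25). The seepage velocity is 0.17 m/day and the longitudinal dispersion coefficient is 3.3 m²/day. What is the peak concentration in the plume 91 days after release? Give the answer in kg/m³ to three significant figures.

The peak of an instantaneous 1D plume sits at x = vt; there the Gaussian factor is 1 and C_max = M/(n_e·A·√(4πDt)), where n_e·A is the pore area the mass is dissolved in.
√(4πDt) = √(4π × 3.3 × 91) = 61.43 m, so C_max = 73/(0.25 × 75 × 61.43) = 0.0634 kg/m³.

0.0634 kg/m³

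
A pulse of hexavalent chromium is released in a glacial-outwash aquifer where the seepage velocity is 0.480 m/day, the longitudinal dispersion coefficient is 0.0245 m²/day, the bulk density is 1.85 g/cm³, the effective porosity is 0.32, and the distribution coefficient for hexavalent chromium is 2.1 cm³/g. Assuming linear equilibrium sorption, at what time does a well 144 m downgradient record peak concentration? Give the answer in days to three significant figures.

Retardation factor R = 1 + ρ_b·K_d/n = 1 + 1.85 × 2.1/0.32 = 13.14.
Sorption retards both mechanisms: v_R = v/R = 0.03653 m/day, D_R = D/R = 0.001865 m²/day.
Peak time from v_R²t² + 2D_R t − x² = 0: t = (√(D_R² + v_R²x²) − D_R)/v_R².
√(D_R² + v_R²x²) = √(0.001865² + 0.03653² × 144²) = 5.260; v_R² = 0.001334.
t = (5.260 − 0.001865)/0.001334 = 3940 days.

3940 days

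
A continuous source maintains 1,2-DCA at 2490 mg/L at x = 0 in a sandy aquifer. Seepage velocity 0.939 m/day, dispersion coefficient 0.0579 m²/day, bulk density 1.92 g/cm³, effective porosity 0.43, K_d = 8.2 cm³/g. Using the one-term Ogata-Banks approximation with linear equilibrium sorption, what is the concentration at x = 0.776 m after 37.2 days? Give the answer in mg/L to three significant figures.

1680 mg/L

Retardation factor R = 1 + ρ_b·K_d/n = 1 + 1.92 × 8.2/0.43 = 37.61.
Sorption retards both mechanisms: v_R = v/R = 0.02497 m/day, D_R = D/R = 0.001539 m²/day.
v_R·t = 0.02497 × 37.2 = 0.928884 m; 2√(D_R t) = 0.4785 m; argument = (0.776 − 0.928884)/0.4785 = -0.3195.
C = C₀ × ½·erfc(-0.3195) = 2490 × 0.6743 = 1680 mg/L.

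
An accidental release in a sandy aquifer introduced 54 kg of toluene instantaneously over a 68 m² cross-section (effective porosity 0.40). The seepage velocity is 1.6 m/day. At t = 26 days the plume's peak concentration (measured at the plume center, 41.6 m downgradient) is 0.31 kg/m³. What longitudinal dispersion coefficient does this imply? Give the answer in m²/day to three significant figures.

0.126 m²/day

At the plume center C_max = M/(n_e·A·√(4πDt)), so D = M²/(4πt·(n_e·A·C_max)²).
n_e·A·C_max = 0.40 × 68 × 0.31 = 8.432 kg/m.
D = 54²/(4π × 26 × 8.432²) = 0.126 m²/day.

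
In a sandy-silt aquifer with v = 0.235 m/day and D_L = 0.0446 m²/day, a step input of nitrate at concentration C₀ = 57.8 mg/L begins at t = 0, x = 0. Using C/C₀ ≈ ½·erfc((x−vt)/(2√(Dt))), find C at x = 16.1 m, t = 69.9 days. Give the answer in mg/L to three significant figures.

31.9 mg/L

For a continuous step input, C/C₀ ≈ ½·erfc((x−vt)/(2√(Dt))).
vt = 0.235 × 69.9 = 16.4265 m and 2√(Dt) = 2√(0.0446 × 69.9) = 3.531 m.
Argument (x−vt)/(2√(Dt)) = (16.1 − 16.4265)/3.531 = -0.09247; ½·erfc(-0.09247) = 0.5520.
C = 57.8 × 0.5520 = 31.9 mg/L.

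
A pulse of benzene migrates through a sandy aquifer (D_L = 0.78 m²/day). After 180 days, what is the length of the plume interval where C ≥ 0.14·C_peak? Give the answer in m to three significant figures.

The plume is Gaussian with σ = √(2Dt) = √(2 × 0.78 × 180) = 16.76 m.
C/C_peak = exp(−Δx²/(2σ²)) = 0.14 ⇒ Δx = σ·√(−2 ln 0.14) = 16.76 × 1.983 = 33.24 m.
Width = 2Δx = 66.5 m.

66.5 m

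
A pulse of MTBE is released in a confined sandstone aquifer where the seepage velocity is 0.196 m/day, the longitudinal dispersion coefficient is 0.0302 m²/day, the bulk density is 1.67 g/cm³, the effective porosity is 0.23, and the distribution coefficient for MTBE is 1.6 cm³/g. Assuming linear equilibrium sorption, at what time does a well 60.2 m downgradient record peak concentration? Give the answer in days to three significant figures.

Retardation factor R = 1 + ρ_b·K_d/n = 1 + 1.67 × 1.6/0.23 = 12.62.
Sorption retards both mechanisms: v_R = v/R = 0.01553 m/day, D_R = D/R = 0.002393 m²/day.
Peak time from v_R²t² + 2D_R t − x² = 0: t = (√(D_R² + v_R²x²) − D_R)/v_R².
√(D_R² + v_R²x²) = √(0.002393² + 0.01553² × 60.2²) = 0.9349; v_R² = 0.0002412.
t = (0.9349 − 0.002393)/0.0002412 = 3870 days.

3870 days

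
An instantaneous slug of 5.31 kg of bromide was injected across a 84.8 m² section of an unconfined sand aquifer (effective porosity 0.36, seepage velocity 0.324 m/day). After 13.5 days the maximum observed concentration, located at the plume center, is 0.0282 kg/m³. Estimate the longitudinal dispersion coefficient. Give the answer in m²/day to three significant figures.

At the plume center C_max = M/(n_e·A·√(4πDt)), so D = M²/(4πt·(n_e·A·C_max)²).
n_e·A·C_max = 0.36 × 84.8 × 0.0282 = 0.8609 kg/m.
D = 5.31²/(4π × 13.5 × 0.8609²) = 0.224 m²/day.

0.224 m²/day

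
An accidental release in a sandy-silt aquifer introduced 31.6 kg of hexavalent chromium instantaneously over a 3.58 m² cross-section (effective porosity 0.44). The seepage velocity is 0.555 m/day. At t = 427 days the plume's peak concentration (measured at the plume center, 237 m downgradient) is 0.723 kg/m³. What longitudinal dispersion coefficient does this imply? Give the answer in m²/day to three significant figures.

At the plume center C_max = M/(n_e·A·√(4πDt)), so D = M²/(4πt·(n_e·A·C_max)²).
n_e·A·C_max = 0.44 × 3.58 × 0.723 = 1.139 kg/m.
D = 31.6²/(4π × 427 × 1.139²) = 0.143 m²/day.

0.143 m²/day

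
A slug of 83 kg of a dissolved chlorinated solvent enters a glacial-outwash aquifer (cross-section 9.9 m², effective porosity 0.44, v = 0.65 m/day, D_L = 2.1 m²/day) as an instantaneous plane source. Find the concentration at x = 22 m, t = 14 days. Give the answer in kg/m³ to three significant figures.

0.241 kg/m³

For an instantaneous plane source, C(x,t) = M/(n_e·A·√(4πDt)) · exp(−(x−vt)²/(4Dt)), with n_e·A the pore (flow) area.
Plume center vt = 0.65 × 14 = 9.1 m, so the well at 22 m is 12.9 m downgradient of the peak.
√(4πDt) = 19.22 m, giving peak height M/(n_e·A·√(4πDt)) = 83/(0.44 × 9.9 × 19.22) = 0.9914 kg/m³.
(x−vt)²/(4Dt) = (12.9)²/(4 × 2.1 × 14) = 1.415; exp(−1.415) = 0.2429.
C = 0.9914 × 0.2429 = 0.241 kg/m³.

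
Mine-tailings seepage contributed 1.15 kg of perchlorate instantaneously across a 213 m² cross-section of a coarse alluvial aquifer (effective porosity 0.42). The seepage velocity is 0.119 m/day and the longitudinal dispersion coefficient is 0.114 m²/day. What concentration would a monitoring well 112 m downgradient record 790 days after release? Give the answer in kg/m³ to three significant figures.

For an instantaneous plane source, C(x,t) = M/(n_e·A·√(4πDt)) · exp(−(x−vt)²/(4Dt)), with n_e·A the pore (flow) area.
Plume center vt = 0.119 × 790 = 94.01 m, so the well at 112 m is 17.99 m downgradient of the peak.
√(4πDt) = 33.64 m, giving peak height M/(n_e·A·√(4πDt)) = 1.15/(0.42 × 213 × 33.64) = 0.0003821 kg/m³.
(x−vt)²/(4Dt) = (17.99)²/(4 × 0.114 × 790) = 0.8984; exp(−0.8984) = 0.4072.
C = 0.0003821 × 0.4072 = 0.000156 kg/m³.

0.000156 kg/m³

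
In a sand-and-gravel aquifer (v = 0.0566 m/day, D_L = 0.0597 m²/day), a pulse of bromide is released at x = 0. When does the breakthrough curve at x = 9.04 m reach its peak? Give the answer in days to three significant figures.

142 days

For the 1D instantaneous-source solution, setting ∂C/∂t = 0 at fixed x gives v²t² + 2Dt − x² = 0, so t = (√(D² + v²x²) − D)/v².
√(D² + v²x²) = √(0.0597² + 0.0566² × 9.04²) = 0.5151; v² = 0.00320356.
t = (0.5151 − 0.0597)/0.00320356 = 142 days (vs. the pure-advection estimate x/v = 160 d).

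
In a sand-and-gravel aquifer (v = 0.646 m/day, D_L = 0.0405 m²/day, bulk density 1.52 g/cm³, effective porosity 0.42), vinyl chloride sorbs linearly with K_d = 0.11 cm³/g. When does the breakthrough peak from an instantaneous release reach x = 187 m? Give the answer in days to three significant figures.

Retardation factor R = 1 + ρ_b·K_d/n = 1 + 1.52 × 0.11/0.42 = 1.398.
Sorption retards both mechanisms: v_R = v/R = 0.4621 m/day, D_R = D/R = 0.02897 m²/day.
Peak time from v_R²t² + 2D_R t − x² = 0: t = (√(D_R² + v_R²x²) − D_R)/v_R².
√(D_R² + v_R²x²) = √(0.02897² + 0.4621² × 187²) = 86.41; v_R² = 0.2135.
t = (86.41 − 0.02897)/0.2135 = 405 days.

405 days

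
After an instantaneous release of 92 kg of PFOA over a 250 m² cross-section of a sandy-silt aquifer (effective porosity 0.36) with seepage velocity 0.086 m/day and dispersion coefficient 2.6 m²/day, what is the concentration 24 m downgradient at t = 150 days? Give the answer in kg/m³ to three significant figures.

0.0135 kg/m³

For an instantaneous plane source, C(x,t) = M/(n_e·A·√(4πDt)) · exp(−(x−vt)²/(4Dt)), with n_e·A the pore (flow) area.
Plume center vt = 0.086 × 150 = 12.9 m, so the well at 24 m is 11.1 m downgradient of the peak.
√(4πDt) = 70.01 m, giving peak height M/(n_e·A·√(4πDt)) = 92/(0.36 × 250 × 70.01) = 0.01460 kg/m³.
(x−vt)²/(4Dt) = (11.1)²/(4 × 2.6 × 150) = 0.07898; exp(−0.07898) = 0.9241.
C = 0.01460 × 0.9241 = 0.0135 kg/m³.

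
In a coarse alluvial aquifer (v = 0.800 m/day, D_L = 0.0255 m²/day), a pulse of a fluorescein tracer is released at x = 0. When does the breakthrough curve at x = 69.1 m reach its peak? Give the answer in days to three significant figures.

For the 1D instantaneous-source solution, setting ∂C/∂t = 0 at fixed x gives v²t² + 2Dt − x² = 0, so t = (√(D² + v²x²) − D)/v².
√(D² + v²x²) = √(0.0255² + 0.800² × 69.1²) = 55.28; v² = 0.64.
t = (55.28 − 0.0255)/0.64 = 86.3 days (vs. the pure-advection estimate x/v = 86.4 d).

86.3 days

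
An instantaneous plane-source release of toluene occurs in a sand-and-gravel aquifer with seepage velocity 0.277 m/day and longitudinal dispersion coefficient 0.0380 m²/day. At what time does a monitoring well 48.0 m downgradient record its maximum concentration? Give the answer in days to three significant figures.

For the 1D instantaneous-source solution, setting ∂C/∂t = 0 at fixed x gives v²t² + 2Dt − x² = 0, so t = (√(D² + v²x²) − D)/v².
√(D² + v²x²) = √(0.0380² + 0.277² × 48.0²) = 13.30; v² = 0.076729.
t = (13.30 − 0.0380)/0.076729 = 173 days (vs. the pure-advection estimate x/v = 173 d).

173 days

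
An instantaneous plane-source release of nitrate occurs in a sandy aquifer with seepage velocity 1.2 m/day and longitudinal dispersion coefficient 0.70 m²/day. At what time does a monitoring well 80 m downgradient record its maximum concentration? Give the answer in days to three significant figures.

66.2 days

For the 1D instantaneous-source solution, setting ∂C/∂t = 0 at fixed x gives v²t² + 2Dt − x² = 0, so t = (√(D² + v²x²) − D)/v².
√(D² + v²x²) = √(0.70² + 1.2² × 80²) = 96.00; v² = 1.44.
t = (96.00 − 0.70)/1.44 = 66.2 days (vs. the pure-advection estimate x/v = 66.7 d).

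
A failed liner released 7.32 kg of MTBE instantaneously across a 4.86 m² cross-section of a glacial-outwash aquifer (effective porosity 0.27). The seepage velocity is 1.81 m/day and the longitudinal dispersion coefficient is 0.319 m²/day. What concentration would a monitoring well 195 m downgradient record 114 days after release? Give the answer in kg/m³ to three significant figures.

0.108 kg/m³

For an instantaneous plane source, C(x,t) = M/(n_e·A·√(4πDt)) · exp(−(x−vt)²/(4Dt)), with n_e·A the pore (flow) area.
Plume center vt = 1.81 × 114 = 206.34 m, so the well at 195 m is 11.34 m upgradient of the peak.
√(4πDt) = 21.38 m, giving peak height M/(n_e·A·√(4πDt)) = 7.32/(0.27 × 4.86 × 21.38) = 0.2609 kg/m³.
(x−vt)²/(4Dt) = (-11.34)²/(4 × 0.319 × 114) = 0.8840; exp(−0.8840) = 0.4131.
C = 0.2609 × 0.4131 = 0.108 kg/m³.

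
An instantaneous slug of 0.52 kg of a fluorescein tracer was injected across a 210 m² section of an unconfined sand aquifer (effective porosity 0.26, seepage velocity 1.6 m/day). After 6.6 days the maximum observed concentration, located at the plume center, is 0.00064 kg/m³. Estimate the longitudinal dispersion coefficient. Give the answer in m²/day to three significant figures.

2.67 m²/day

At the plume center C_max = M/(n_e·A·√(4πDt)), so D = M²/(4πt·(n_e·A·C_max)²).
n_e·A·C_max = 0.26 × 210 × 0.00064 = 0.03494 kg/m.
D = 0.52²/(4π × 6.6 × 0.03494²) = 2.67 m²/day.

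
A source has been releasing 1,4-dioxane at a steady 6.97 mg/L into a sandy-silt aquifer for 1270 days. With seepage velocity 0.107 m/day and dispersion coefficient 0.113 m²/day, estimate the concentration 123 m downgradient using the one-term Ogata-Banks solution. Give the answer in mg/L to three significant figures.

5.41 mg/L

For a continuous step input, C/C₀ ≈ ½·erfc((x−vt)/(2√(Dt))).
vt = 0.107 × 1270 = 135.89 m and 2√(Dt) = 2√(0.113 × 1270) = 23.96 m.
Argument (x−vt)/(2√(Dt)) = (123 − 135.89)/23.96 = -0.5380; ½·erfc(-0.5380) = 0.7766.
C = 6.97 × 0.7766 = 5.41 mg/L.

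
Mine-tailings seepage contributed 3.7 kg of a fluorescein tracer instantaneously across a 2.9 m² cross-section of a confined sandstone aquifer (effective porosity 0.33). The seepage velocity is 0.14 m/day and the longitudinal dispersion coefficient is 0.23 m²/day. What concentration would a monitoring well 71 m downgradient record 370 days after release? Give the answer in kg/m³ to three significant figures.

For an instantaneous plane source, C(x,t) = M/(n_e·A·√(4πDt)) · exp(−(x−vt)²/(4Dt)), with n_e·A the pore (flow) area.
Plume center vt = 0.14 × 370 = 51.8 m, so the well at 71 m is 19.2 m downgradient of the peak.
√(4πDt) = 32.70 m, giving peak height M/(n_e·A·√(4πDt)) = 3.7/(0.33 × 2.9 × 32.70) = 0.1182 kg/m³.
(x−vt)²/(4Dt) = (19.2)²/(4 × 0.23 × 370) = 1.083; exp(−1.083) = 0.3386.
C = 0.1182 × 0.3386 = 0.0400 kg/m³.

0.0400 kg/m³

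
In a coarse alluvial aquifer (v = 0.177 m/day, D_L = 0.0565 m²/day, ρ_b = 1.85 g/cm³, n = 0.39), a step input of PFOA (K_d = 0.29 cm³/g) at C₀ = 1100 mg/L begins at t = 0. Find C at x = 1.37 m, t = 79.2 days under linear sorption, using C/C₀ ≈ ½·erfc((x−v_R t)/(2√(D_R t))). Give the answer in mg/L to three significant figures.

1090 mg/L

Retardation factor R = 1 + ρ_b·K_d/n = 1 + 1.85 × 0.29/0.39 = 2.376.
Sorption retards both mechanisms: v_R = v/R = 0.07449 m/day, D_R = D/R = 0.02378 m²/day.
v_R·t = 0.07449 × 79.2 = 5.899608 m; 2√(D_R t) = 2.745 m; argument = (1.37 − 5.899608)/2.745 = -1.650.
C = C₀ × ½·erfc(-1.650) = 1100 × 0.9902 = 1090 mg/L.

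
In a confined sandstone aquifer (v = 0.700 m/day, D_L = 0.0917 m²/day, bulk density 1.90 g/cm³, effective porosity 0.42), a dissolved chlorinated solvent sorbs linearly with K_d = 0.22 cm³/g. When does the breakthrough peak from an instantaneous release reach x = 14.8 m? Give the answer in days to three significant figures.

Retardation factor R = 1 + ρ_b·K_d/n = 1 + 1.90 × 0.22/0.42 = 1.995.
Sorption retards both mechanisms: v_R = v/R = 0.3509 m/day, D_R = D/R = 0.04596 m²/day.
Peak time from v_R²t² + 2D_R t − x² = 0: t = (√(D_R² + v_R²x²) − D_R)/v_R².
√(D_R² + v_R²x²) = √(0.04596² + 0.3509² × 14.8²) = 5.194; v_R² = 0.1231.
t = (5.194 − 0.04596)/0.1231 = 41.8 days.

41.8 days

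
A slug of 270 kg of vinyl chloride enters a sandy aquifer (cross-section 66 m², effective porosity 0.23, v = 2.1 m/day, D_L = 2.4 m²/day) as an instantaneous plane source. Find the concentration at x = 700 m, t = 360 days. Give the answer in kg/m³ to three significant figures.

For an instantaneous plane source, C(x,t) = M/(n_e·A·√(4πDt)) · exp(−(x−vt)²/(4Dt)), with n_e·A the pore (flow) area.
Plume center vt = 2.1 × 360 = 756 m, so the well at 700 m is 56 m upgradient of the peak.
√(4πDt) = 104.2 m, giving peak height M/(n_e·A·√(4πDt)) = 270/(0.23 × 66 × 104.2) = 0.1707 kg/m³.
(x−vt)²/(4Dt) = (-56)²/(4 × 2.4 × 360) = 0.9074; exp(−0.9074) = 0.4036.
C = 0.1707 × 0.4036 = 0.0689 kg/m³.

0.0689 kg/m³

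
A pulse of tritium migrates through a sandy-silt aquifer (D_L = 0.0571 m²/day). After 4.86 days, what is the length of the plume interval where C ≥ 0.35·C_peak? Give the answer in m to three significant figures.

2.16 m

The plume is Gaussian with σ = √(2Dt) = √(2 × 0.0571 × 4.86) = 0.7450 m.
C/C_peak = exp(−Δx²/(2σ²)) = 0.35 ⇒ Δx = σ·√(−2 ln 0.35) = 0.7450 × 1.449 = 1.080 m.
Width = 2Δx = 2.16 m.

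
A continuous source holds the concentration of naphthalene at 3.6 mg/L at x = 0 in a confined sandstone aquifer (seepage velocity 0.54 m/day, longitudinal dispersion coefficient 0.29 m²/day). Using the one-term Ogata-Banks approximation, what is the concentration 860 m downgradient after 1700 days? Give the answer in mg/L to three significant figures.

For a continuous step input, C/C₀ ≈ ½·erfc((x−vt)/(2√(Dt))).
vt = 0.54 × 1700 = 918 m and 2√(Dt) = 2√(0.29 × 1700) = 44.41 m.
Argument (x−vt)/(2√(Dt)) = (860 − 918)/44.41 = -1.306; ½·erfc(-1.306) = 0.9676.
C = 3.6 × 0.9676 = 3.48 mg/L.

3.48 mg/L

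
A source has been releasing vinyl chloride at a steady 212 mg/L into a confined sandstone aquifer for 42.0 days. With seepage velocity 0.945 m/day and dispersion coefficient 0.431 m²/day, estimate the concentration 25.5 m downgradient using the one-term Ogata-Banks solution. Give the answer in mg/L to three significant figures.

210 mg/L

For a continuous step input, C/C₀ ≈ ½·erfc((x−vt)/(2√(Dt))).
vt = 0.945 × 42.0 = 39.69 m and 2√(Dt) = 2√(0.431 × 42.0) = 8.509 m.
Argument (x−vt)/(2√(Dt)) = (25.5 − 39.69)/8.509 = -1.668; ½·erfc(-1.668) = 0.9908.
C = 212 × 0.9908 = 210 mg/L.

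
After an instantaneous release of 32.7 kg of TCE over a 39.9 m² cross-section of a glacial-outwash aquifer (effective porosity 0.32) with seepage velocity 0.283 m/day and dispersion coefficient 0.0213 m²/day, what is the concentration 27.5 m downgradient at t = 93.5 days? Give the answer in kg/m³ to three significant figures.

0.447 kg/m³

For an instantaneous plane source, C(x,t) = M/(n_e·A·√(4πDt)) · exp(−(x−vt)²/(4Dt)), with n_e·A the pore (flow) area.
Plume center vt = 0.283 × 93.5 = 26.4605 m, so the well at 27.5 m is 1.0395 m downgradient of the peak.
√(4πDt) = 5.003 m, giving peak height M/(n_e·A·√(4πDt)) = 32.7/(0.32 × 39.9 × 5.003) = 0.5119 kg/m³.
(x−vt)²/(4Dt) = (1.0395)²/(4 × 0.0213 × 93.5) = 0.1356; exp(−0.1356) = 0.8732.
C = 0.5119 × 0.8732 = 0.447 kg/m³.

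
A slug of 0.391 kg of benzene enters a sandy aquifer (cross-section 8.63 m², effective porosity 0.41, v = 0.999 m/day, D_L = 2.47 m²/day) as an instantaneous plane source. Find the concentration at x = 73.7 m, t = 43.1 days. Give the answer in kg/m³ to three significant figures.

For an instantaneous plane source, C(x,t) = M/(n_e·A·√(4πDt)) · exp(−(x−vt)²/(4Dt)), with n_e·A the pore (flow) area.
Plume center vt = 0.999 × 43.1 = 43.0569 m, so the well at 73.7 m is 30.6431 m downgradient of the peak.
√(4πDt) = 36.58 m, giving peak height M/(n_e·A·√(4πDt)) = 0.391/(0.41 × 8.63 × 36.58) = 0.003021 kg/m³.
(x−vt)²/(4Dt) = (30.6431)²/(4 × 2.47 × 43.1) = 2.205; exp(−2.205) = 0.1103.
C = 0.003021 × 0.1103 = 0.000333 kg/m³.

0.000333 kg/m³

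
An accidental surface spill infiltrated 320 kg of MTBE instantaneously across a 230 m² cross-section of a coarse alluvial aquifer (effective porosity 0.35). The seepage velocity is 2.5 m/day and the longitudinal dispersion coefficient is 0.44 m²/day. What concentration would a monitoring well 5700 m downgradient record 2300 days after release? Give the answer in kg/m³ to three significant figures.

For an instantaneous plane source, C(x,t) = M/(n_e·A·√(4πDt)) · exp(−(x−vt)²/(4Dt)), with n_e·A the pore (flow) area.
Plume center vt = 2.5 × 2300 = 5750 m, so the well at 5700 m is 50 m upgradient of the peak.
√(4πDt) = 112.8 m, giving peak height M/(n_e·A·√(4πDt)) = 320/(0.35 × 230 × 112.8) = 0.03524 kg/m³.
(x−vt)²/(4Dt) = (-50)²/(4 × 0.44 × 2300) = 0.6176; exp(−0.6176) = 0.5392.
C = 0.03524 × 0.5392 = 0.0190 kg/m³.

0.0190 kg/m³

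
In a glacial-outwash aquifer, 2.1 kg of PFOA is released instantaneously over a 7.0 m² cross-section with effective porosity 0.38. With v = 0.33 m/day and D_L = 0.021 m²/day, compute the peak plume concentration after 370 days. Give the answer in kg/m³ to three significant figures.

0.0799 kg/m³

The peak of an instantaneous 1D plume sits at x = vt; there the Gaussian factor is 1 and C_max = M/(n_e·A·√(4πDt)), where n_e·A is the pore area the mass is dissolved in.
√(4πDt) = √(4π × 0.021 × 370) = 9.881 m, so C_max = 2.1/(0.38 × 7.0 × 9.881) = 0.0799 kg/m³.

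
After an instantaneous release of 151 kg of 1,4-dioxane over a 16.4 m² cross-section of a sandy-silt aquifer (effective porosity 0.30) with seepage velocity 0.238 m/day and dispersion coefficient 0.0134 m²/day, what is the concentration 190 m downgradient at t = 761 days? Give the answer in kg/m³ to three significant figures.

For an instantaneous plane source, C(x,t) = M/(n_e·A·√(4πDt)) · exp(−(x−vt)²/(4Dt)), with n_e·A the pore (flow) area.
Plume center vt = 0.238 × 761 = 181.118 m, so the well at 190 m is 8.882 m downgradient of the peak.
√(4πDt) = 11.32 m, giving peak height M/(n_e·A·√(4πDt)) = 151/(0.30 × 16.4 × 11.32) = 2.711 kg/m³.
(x−vt)²/(4Dt) = (8.882)²/(4 × 0.0134 × 761) = 1.934; exp(−1.934) = 0.1446.
C = 2.711 × 0.1446 = 0.392 kg/m³.

0.392 kg/m³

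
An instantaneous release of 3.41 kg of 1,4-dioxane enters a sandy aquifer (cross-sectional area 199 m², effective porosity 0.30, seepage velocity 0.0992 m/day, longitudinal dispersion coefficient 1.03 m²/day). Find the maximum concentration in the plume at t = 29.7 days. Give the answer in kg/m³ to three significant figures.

0.00291 kg/m³

The peak of an instantaneous 1D plume sits at x = vt; there the Gaussian factor is 1 and C_max = M/(n_e·A·√(4πDt)), where n_e·A is the pore area the mass is dissolved in.
√(4πDt) = √(4π × 1.03 × 29.7) = 19.61 m, so C_max = 3.41/(0.30 × 199 × 19.61) = 0.00291 kg/m³.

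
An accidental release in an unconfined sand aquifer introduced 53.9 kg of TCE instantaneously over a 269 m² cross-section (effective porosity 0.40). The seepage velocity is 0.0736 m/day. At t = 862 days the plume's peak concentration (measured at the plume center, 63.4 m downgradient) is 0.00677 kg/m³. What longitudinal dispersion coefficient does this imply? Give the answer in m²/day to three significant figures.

0.505 m²/day

At the plume center C_max = M/(n_e·A·√(4πDt)), so D = M²/(4πt·(n_e·A·C_max)²).
n_e·A·C_max = 0.40 × 269 × 0.00677 = 0.7285 kg/m.
D = 53.9²/(4π × 862 × 0.7285²) = 0.505 m²/day.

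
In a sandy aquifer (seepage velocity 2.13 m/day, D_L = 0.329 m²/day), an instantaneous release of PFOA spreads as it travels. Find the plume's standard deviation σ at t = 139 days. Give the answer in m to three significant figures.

Dispersive spreading gives a Gaussian with σ² = 2Dt; advection only shifts the center.
σ = √(2 × 0.329 × 139) = 9.56 m.

9.56 m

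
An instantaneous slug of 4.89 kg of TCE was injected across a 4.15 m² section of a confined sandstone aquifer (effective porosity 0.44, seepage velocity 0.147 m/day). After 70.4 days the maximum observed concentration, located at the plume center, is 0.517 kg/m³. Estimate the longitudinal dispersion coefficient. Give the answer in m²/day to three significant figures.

At the plume center C_max = M/(n_e·A·√(4πDt)), so D = M²/(4πt·(n_e·A·C_max)²).
n_e·A·C_max = 0.44 × 4.15 × 0.517 = 0.9440 kg/m.
D = 4.89²/(4π × 70.4 × 0.9440²) = 0.0303 m²/day.

0.0303 m²/day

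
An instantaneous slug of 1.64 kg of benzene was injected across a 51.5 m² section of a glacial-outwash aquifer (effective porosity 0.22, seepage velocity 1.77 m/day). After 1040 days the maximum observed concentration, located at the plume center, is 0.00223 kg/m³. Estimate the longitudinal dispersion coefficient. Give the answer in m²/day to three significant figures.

At the plume center C_max = M/(n_e·A·√(4πDt)), so D = M²/(4πt·(n_e·A·C_max)²).
n_e·A·C_max = 0.22 × 51.5 × 0.00223 = 0.02527 kg/m.
D = 1.64²/(4π × 1040 × 0.02527²) = 0.322 m²/day.

0.322 m²/day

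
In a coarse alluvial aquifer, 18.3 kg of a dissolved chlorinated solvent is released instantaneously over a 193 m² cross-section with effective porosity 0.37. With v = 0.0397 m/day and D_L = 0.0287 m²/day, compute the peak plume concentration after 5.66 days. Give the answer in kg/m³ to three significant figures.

0.179 kg/m³

The peak of an instantaneous 1D plume sits at x = vt; there the Gaussian factor is 1 and C_max = M/(n_e·A·√(4πDt)), where n_e·A is the pore area the mass is dissolved in.
√(4πDt) = √(4π × 0.0287 × 5.66) = 1.429 m, so C_max = 18.3/(0.37 × 193 × 1.429) = 0.179 kg/m³.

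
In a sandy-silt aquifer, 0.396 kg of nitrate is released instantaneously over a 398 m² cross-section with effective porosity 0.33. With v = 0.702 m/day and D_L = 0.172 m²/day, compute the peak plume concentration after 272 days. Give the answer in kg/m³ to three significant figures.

The peak of an instantaneous 1D plume sits at x = vt; there the Gaussian factor is 1 and C_max = M/(n_e·A·√(4πDt)), where n_e·A is the pore area the mass is dissolved in.
√(4πDt) = √(4π × 0.172 × 272) = 24.25 m, so C_max = 0.396/(0.33 × 398 × 24.25) = 0.000124 kg/m³.

0.000124 kg/m³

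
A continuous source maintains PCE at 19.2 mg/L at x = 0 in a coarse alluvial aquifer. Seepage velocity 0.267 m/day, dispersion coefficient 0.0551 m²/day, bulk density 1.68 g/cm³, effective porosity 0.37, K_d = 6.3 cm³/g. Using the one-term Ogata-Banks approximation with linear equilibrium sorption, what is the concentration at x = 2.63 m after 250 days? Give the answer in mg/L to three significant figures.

Retardation factor R = 1 + ρ_b·K_d/n = 1 + 1.68 × 6.3/0.37 = 29.61.
Sorption retards both mechanisms: v_R = v/R = 0.009017 m/day, D_R = D/R = 0.001861 m²/day.
v_R·t = 0.009017 × 250 = 2.25425 m; 2√(D_R t) = 1.364 m; argument = (2.63 − 2.25425)/1.364 = 0.2755.
C = C₀ × ½·erfc(0.2755) = 19.2 × 0.3484 = 6.69 mg/L.

6.69 mg/L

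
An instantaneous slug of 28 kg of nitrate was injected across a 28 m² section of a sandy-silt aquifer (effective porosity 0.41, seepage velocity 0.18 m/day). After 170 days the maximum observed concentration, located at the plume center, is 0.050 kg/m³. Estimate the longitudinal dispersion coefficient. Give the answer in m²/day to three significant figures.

1.11 m²/day

At the plume center C_max = M/(n_e·A·√(4πDt)), so D = M²/(4πt·(n_e·A·C_max)²).
n_e·A·C_max = 0.41 × 28 × 0.050 = 0.5740 kg/m.
D = 28²/(4π × 170 × 0.5740²) = 1.11 m²/day.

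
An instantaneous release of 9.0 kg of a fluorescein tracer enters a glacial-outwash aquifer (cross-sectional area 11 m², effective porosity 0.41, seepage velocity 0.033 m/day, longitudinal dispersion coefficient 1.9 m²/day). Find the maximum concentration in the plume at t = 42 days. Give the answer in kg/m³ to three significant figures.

0.0630 kg/m³

The peak of an instantaneous 1D plume sits at x = vt; there the Gaussian factor is 1 and C_max = M/(n_e·A·√(4πDt)), where n_e·A is the pore area the mass is dissolved in.
√(4πDt) = √(4π × 1.9 × 42) = 31.67 m, so C_max = 9.0/(0.41 × 11 × 31.67) = 0.0630 kg/m³.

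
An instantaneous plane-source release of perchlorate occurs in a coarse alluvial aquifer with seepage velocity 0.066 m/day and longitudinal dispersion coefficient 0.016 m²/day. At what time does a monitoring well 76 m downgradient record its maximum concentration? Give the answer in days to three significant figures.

For the 1D instantaneous-source solution, setting ∂C/∂t = 0 at fixed x gives v²t² + 2Dt − x² = 0, so t = (√(D² + v²x²) − D)/v².
√(D² + v²x²) = √(0.016² + 0.066² × 76²) = 5.016; v² = 0.004356.
t = (5.016 − 0.016)/0.004356 = 1150 days (vs. the pure-advection estimate x/v = 1150 d).

1150 days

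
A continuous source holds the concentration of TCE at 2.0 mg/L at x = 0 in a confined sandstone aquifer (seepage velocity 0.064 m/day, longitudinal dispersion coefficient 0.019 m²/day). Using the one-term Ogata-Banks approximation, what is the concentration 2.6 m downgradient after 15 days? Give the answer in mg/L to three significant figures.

For a continuous step input, C/C₀ ≈ ½·erfc((x−vt)/(2√(Dt))).
vt = 0.064 × 15 = 0.96 m and 2√(Dt) = 2√(0.019 × 15) = 1.068 m.
Argument (x−vt)/(2√(Dt)) = (2.6 − 0.96)/1.068 = 1.536; ½·erfc(1.536) = 0.01492.
C = 2.0 × 0.01492 = 0.0298 mg/L.

0.0298 mg/L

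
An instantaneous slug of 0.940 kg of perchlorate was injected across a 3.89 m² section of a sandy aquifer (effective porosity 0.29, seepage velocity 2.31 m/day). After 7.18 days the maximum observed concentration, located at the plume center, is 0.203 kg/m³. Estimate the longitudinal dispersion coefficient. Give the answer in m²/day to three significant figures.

At the plume center C_max = M/(n_e·A·√(4πDt)), so D = M²/(4πt·(n_e·A·C_max)²).
n_e·A·C_max = 0.29 × 3.89 × 0.203 = 0.2290 kg/m.
D = 0.940²/(4π × 7.18 × 0.2290²) = 0.187 m²/day.

0.187 m²/day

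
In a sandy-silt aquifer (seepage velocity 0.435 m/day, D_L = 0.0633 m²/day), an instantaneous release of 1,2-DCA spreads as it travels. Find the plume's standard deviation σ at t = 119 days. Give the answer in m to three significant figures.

3.88 m

Dispersive spreading gives a Gaussian with σ² = 2Dt; advection only shifts the center.
σ = √(2 × 0.0633 × 119) = 3.88 m.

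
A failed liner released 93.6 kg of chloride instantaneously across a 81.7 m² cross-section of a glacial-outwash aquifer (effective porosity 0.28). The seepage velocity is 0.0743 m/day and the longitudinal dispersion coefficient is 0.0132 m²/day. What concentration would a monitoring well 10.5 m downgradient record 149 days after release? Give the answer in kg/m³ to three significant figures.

For an instantaneous plane source, C(x,t) = M/(n_e·A·√(4πDt)) · exp(−(x−vt)²/(4Dt)), with n_e·A the pore (flow) area.
Plume center vt = 0.0743 × 149 = 11.0707 m, so the well at 10.5 m is 0.5707 m upgradient of the peak.
√(4πDt) = 4.971 m, giving peak height M/(n_e·A·√(4πDt)) = 93.6/(0.28 × 81.7 × 4.971) = 0.8231 kg/m³.
(x−vt)²/(4Dt) = (-0.5707)²/(4 × 0.0132 × 149) = 0.04140; exp(−0.04140) = 0.9594.
C = 0.8231 × 0.9594 = 0.790 kg/m³.

0.790 kg/m³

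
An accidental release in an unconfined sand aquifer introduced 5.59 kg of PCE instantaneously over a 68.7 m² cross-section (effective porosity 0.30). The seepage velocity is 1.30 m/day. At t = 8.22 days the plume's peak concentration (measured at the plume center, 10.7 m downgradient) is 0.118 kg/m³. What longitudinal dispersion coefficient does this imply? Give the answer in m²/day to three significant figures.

At the plume center C_max = M/(n_e·A·√(4πDt)), so D = M²/(4πt·(n_e·A·C_max)²).
n_e·A·C_max = 0.30 × 68.7 × 0.118 = 2.432 kg/m.
D = 5.59²/(4π × 8.22 × 2.432²) = 0.0511 m²/day.

0.0511 m²/day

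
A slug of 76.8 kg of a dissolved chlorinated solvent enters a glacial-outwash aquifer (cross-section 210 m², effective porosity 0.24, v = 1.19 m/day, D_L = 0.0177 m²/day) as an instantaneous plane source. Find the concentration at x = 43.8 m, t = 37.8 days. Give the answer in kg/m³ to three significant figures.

0.312 kg/m³

For an instantaneous plane source, C(x,t) = M/(n_e·A·√(4πDt)) · exp(−(x−vt)²/(4Dt)), with n_e·A the pore (flow) area.
Plume center vt = 1.19 × 37.8 = 44.982 m, so the well at 43.8 m is 1.182 m upgradient of the peak.
√(4πDt) = 2.900 m, giving peak height M/(n_e·A·√(4πDt)) = 76.8/(0.24 × 210 × 2.900) = 0.5255 kg/m³.
(x−vt)²/(4Dt) = (-1.182)²/(4 × 0.0177 × 37.8) = 0.5220; exp(−0.5220) = 0.5933.
C = 0.5255 × 0.5933 = 0.312 kg/m³.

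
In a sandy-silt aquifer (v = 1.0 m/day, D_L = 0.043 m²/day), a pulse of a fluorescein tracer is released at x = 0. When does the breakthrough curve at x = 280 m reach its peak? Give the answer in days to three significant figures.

For the 1D instantaneous-source solution, setting ∂C/∂t = 0 at fixed x gives v²t² + 2Dt − x² = 0, so t = (√(D² + v²x²) − D)/v².
√(D² + v²x²) = √(0.043² + 1.0² × 280²) = 280.0; v² = 1.
t = (280.0 − 0.043)/1 = 280 days (vs. the pure-advection estimate x/v = 280 d).

280 days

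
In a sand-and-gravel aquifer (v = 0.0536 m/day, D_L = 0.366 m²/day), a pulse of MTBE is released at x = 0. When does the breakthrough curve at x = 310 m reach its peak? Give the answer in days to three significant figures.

5660 days

For the 1D instantaneous-source solution, setting ∂C/∂t = 0 at fixed x gives v²t² + 2Dt − x² = 0, so t = (√(D² + v²x²) − D)/v².
√(D² + v²x²) = √(0.366² + 0.0536² × 310²) = 16.62; v² = 0.00287296.
t = (16.62 − 0.366)/0.00287296 = 5660 days (vs. the pure-advection estimate x/v = 5780 d).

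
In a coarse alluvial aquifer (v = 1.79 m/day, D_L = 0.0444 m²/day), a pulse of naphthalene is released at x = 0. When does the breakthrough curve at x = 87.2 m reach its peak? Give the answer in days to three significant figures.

For the 1D instantaneous-source solution, setting ∂C/∂t = 0 at fixed x gives v²t² + 2Dt − x² = 0, so t = (√(D² + v²x²) − D)/v².
√(D² + v²x²) = √(0.0444² + 1.79² × 87.2²) = 156.1; v² = 3.2041.
t = (156.1 − 0.0444)/3.2041 = 48.7 days (vs. the pure-advection estimate x/v = 48.7 d).

48.7 days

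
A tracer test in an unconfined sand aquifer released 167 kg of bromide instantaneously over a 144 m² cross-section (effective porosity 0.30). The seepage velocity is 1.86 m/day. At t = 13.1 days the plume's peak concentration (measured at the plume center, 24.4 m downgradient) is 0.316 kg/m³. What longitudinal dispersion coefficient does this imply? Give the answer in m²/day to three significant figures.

At the plume center C_max = M/(n_e·A·√(4πDt)), so D = M²/(4πt·(n_e·A·C_max)²).
n_e·A·C_max = 0.30 × 144 × 0.316 = 13.65 kg/m.
D = 167²/(4π × 13.1 × 13.65²) = 0.909 m²/day.

0.909 m²/day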